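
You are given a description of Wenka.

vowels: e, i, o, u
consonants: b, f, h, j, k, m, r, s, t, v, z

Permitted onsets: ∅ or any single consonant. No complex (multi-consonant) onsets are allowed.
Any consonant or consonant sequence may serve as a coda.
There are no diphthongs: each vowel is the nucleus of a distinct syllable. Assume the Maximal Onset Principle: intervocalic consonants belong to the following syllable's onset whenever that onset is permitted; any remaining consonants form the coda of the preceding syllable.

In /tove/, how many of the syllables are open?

Vowels present: o, e; each is a nucleus, giving 2 syllables.
V1 /o/ – V2 /e/: /v/ → onset of the next syllable (single consonants are always licit onsets).
So the parse is to.ve.
Classifying each syllable: /to/ (open), /ve/ (open).
Open syllables: 2.

2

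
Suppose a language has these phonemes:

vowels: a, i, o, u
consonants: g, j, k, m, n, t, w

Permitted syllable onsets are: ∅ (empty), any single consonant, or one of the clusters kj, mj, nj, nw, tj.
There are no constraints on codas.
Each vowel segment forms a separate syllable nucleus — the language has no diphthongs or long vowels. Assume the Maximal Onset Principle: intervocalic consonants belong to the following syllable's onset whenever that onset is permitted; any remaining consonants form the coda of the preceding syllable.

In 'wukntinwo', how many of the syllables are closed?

Vowels present: u, i, o; each is a nucleus, giving 3 syllables.
σ1/σ2 boundary: /knt/ splits as /kn/ + /t/ (/t/ is the longest suffix that is a licit onset).
σ2/σ3 boundary: /nw/ is a licit onset in full, so it all attaches to the next syllable.
Putting it together: wukn.ti.nwo.
Classifying each syllable: /wukn/ (closed), /ti/ (open), /nwo/ (open).
Closed syllables: 1.

1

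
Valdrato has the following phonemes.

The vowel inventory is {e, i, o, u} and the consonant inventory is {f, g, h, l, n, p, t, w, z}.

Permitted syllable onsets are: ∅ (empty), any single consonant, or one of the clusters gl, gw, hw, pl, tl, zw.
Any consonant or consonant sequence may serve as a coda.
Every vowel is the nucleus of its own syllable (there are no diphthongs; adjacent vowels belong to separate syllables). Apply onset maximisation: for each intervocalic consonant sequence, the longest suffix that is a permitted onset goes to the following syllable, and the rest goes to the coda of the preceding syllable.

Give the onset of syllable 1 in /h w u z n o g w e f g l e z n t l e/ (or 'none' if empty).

hw

Vowels present: u, o, e, e, e; each is a nucleus, giving 5 syllables.
V1 /u/ – V2 /o/: /zn/ — longest licit onset from the right is /n/, leaving /z/ as coda.
V2 /o/ – V3 /e/: cluster /gw/ — /gw/ is itself a permitted onset, so the whole cluster goes right; preceding coda = ∅.
V3 /e/ – V4 /e/: /fgl/ — longest licit onset from the right is /gl/, leaving /f/ as coda.
V4 /e/ – V5 /e/: /zntl/ splits as /zn/ + /tl/ (/tl/ is the longest suffix that is a licit onset).
Result: hwuz.no.gwef.glezn.tle.
Syllable 1 is /hwuz/: onset /hw/, nucleus /u/, coda /z/.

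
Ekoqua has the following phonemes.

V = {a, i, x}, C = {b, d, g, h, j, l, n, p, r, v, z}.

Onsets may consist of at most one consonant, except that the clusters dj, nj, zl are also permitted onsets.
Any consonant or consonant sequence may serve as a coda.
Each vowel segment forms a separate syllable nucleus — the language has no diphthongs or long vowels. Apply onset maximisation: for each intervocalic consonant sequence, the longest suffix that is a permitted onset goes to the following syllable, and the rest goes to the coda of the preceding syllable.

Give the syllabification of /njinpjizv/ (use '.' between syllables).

The vowels are i, i — 2 nuclei, so 2 syllables.
σ1/σ2 boundary: /npj/ splits as /np/ + /j/ (/j/ is the longest suffix that is a licit onset).

njinp.jizv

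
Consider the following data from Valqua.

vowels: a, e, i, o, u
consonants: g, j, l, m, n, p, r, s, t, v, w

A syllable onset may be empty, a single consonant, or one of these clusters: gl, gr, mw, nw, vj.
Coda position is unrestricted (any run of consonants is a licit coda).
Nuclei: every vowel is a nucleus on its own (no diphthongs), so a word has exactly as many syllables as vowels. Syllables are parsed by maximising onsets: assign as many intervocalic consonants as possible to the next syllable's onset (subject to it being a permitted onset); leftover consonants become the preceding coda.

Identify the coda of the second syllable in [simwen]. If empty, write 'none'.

n

Vowels present: i, e; each is a nucleus, giving 2 syllables.
σ1/σ2 boundary: /mw/ is a licit onset in full, so it all attaches to the next syllable.
Putting it together: si.mwen.
Syllable 2 is /mwen/: onset /mw/, nucleus /e/, coda /n/.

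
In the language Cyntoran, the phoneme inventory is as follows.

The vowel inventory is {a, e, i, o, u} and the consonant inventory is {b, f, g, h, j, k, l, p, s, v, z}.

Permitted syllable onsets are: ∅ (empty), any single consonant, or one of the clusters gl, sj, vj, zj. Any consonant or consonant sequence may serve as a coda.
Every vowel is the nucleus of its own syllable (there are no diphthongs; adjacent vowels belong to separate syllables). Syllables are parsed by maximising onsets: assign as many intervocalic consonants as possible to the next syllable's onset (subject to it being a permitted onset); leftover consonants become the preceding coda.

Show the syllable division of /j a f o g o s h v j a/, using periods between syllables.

ja.fo.gosh.vja

Nuclei (vowels): a, o, o, a → 4 syllables.
/a…o/ gap (V1→V2): /f/ → onset of the next syllable (single consonants are always licit onsets).
/o…o/ gap (V2→V3): /g/ is a single consonant, so it becomes the next onset.
/o…a/ gap (V3→V4): cluster /shvj/ — the longest permitted-onset suffix is /vj/; onset = /vj/, preceding coda = /sh/.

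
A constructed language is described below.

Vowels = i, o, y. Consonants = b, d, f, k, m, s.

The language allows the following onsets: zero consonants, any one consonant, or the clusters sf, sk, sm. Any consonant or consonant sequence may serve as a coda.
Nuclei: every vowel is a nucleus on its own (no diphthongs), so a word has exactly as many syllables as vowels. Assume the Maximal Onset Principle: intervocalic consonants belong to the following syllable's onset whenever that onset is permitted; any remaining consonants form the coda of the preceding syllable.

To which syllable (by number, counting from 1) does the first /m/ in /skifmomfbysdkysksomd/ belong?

2

Nuclei (vowels): i, o, y, y, o → 5 syllables.
Between /i/ (V1) and /o/ (V2): /fm/ splits as /f/ + /m/ (/m/ is the longest suffix that is a licit onset).
Between /o/ (V2) and /y/ (V3): /mfb/ splits as /mf/ + /b/ (/b/ is the longest suffix that is a licit onset).
Between /y/ (V3) and /y/ (V4): cluster /sdk/ — the longest permitted-onset suffix is /k/; onset = /k/, preceding coda = /sd/.
Between /y/ (V4) and /o/ (V5): /sks/ splits as /sk/ + /s/ (/s/ is the longest suffix that is a licit onset).
So the parse is skif.momf.bysd.kysk.somd.
The first /m/ is in the onset of syllable 2 (/momf/).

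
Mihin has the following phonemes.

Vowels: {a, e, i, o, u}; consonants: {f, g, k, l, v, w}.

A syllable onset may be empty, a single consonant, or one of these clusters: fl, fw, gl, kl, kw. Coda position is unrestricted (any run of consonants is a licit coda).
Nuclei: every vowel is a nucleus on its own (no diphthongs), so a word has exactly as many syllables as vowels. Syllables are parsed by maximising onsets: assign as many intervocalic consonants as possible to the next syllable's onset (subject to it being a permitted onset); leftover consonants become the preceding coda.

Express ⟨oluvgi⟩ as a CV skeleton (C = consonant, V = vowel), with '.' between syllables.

V.CVC.CV

The vowels are o, u, i — 3 nuclei, so 3 syllables.
/o…u/ gap (V1→V2): /l/ → onset of the next syllable (single consonants are always licit onsets).
/u…i/ gap (V2→V3): /vg/; trying suffixes from longest down, /g/ is the first permitted one, so coda /v/ | onset /g/.
Syllabification: o.luv.gi.
Mapping each syllable to C/V: /o/ → V, /luv/ → CVC, /gi/ → CV.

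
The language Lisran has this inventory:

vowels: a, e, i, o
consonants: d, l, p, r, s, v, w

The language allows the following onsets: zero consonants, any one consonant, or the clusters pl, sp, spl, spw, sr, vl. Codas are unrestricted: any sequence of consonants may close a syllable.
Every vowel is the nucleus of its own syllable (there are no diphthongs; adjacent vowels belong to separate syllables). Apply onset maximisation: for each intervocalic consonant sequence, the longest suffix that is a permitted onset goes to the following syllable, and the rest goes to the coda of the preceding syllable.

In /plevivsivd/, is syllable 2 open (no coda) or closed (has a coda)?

closed

Nuclei (vowels): e, i, i → 3 syllables.
/e…i/ gap (V1→V2): /v/ → onset of the next syllable (single consonants are always licit onsets).
/i…i/ gap (V2→V3): /vs/; trying suffixes from longest down, /s/ is the first permitted one, so coda /v/ | onset /s/.
Putting it together: ple.viv.sivd.
Syllable 2 is /viv/ with coda /v/, so it is closed.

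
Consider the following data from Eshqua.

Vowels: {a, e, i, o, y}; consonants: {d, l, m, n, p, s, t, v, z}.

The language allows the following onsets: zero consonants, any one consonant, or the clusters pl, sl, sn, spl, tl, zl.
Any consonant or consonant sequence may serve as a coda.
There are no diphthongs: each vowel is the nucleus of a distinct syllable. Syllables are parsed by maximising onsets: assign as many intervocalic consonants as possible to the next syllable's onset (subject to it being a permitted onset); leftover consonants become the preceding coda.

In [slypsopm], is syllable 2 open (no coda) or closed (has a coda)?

closed

Vowels present: y, o; each is a nucleus, giving 2 syllables.
/y…o/ gap (V1→V2): /ps/; trying suffixes from longest down, /s/ is the first permitted one, so coda /p/ | onset /s/.
Result: slyp.sopm.
Syllable 2 is /sopm/ with coda /pm/, so it is closed.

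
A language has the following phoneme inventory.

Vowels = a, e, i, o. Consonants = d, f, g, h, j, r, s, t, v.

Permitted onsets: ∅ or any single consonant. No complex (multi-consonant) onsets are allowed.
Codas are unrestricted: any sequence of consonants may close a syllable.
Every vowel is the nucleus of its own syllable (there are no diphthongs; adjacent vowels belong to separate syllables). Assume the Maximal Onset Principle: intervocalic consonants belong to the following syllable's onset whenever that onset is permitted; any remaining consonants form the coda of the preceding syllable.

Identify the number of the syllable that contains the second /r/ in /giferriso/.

3

Nuclei (vowels): i, e, i, o → 4 syllables.
σ1/σ2 boundary: /f/ is a single consonant, so it becomes the next onset.
σ2/σ3 boundary: cluster /rr/ — the longest permitted-onset suffix is /r/; onset = /r/, preceding coda = /r/.
σ3/σ4 boundary: just /s/ — single C goes to the following onset.
Syllabification: gi.fer.ri.so.
The second /r/ is in the onset of syllable 3 (/ri/).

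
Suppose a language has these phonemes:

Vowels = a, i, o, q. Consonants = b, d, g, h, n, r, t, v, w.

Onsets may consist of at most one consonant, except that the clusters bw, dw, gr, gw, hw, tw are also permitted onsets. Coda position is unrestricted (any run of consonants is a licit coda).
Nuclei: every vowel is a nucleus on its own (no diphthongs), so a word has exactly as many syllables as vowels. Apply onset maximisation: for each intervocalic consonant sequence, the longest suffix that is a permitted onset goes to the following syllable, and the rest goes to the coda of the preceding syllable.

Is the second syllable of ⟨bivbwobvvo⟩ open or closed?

closed

Nuclei (vowels): i, o, o → 3 syllables.
/i…o/ gap (V1→V2): /vbw/ — longest licit onset from the right is /bw/, leaving /v/ as coda.
/o…o/ gap (V2→V3): cluster /bvv/ — the longest permitted-onset suffix is /v/; onset = /v/, preceding coda = /bv/.
Putting it together: biv.bwobv.vo.
Syllable 2 is /bwobv/ with coda /bv/, so it is closed.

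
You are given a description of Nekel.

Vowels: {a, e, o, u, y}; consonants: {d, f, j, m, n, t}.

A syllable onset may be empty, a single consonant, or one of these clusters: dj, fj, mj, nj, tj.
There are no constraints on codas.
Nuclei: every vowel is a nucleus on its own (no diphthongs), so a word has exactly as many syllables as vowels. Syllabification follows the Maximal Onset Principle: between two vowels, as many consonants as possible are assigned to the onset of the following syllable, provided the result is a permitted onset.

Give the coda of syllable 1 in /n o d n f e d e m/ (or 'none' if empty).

Nuclei (vowels): o, e, e → 3 syllables.
Between /o/ (V1) and /e/ (V2): cluster /dnf/ — the longest permitted-onset suffix is /f/; onset = /f/, preceding coda = /dn/.
Between /e/ (V2) and /e/ (V3): /d/ → onset of the next syllable (single consonants are always licit onsets).
Putting it together: nodn.fe.dem.
Syllable 1 is /nodn/: onset /n/, nucleus /o/, coda /dn/.

dn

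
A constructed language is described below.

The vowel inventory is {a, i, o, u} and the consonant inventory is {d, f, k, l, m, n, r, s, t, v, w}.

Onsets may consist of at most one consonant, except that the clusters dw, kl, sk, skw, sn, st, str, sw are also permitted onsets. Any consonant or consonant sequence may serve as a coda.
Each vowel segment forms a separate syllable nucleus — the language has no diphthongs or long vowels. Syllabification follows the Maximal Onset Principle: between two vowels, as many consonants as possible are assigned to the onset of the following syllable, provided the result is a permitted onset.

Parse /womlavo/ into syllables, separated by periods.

wom.la.vo

Nuclei (vowels): o, a, o → 3 syllables.
/o…a/ gap (V1→V2): /ml/ — longest licit onset from the right is /l/, leaving /m/ as coda.
/a…o/ gap (V2→V3): just /v/ — single C goes to the following onset.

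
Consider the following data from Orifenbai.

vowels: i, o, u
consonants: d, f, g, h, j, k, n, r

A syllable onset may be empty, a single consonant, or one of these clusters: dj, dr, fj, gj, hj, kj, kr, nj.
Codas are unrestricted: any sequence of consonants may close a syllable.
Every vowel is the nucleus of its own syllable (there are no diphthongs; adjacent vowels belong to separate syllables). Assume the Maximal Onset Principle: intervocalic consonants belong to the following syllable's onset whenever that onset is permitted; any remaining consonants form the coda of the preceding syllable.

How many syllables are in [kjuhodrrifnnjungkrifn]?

5

Nuclei (vowels): u, o, i, u, i → 5 syllables.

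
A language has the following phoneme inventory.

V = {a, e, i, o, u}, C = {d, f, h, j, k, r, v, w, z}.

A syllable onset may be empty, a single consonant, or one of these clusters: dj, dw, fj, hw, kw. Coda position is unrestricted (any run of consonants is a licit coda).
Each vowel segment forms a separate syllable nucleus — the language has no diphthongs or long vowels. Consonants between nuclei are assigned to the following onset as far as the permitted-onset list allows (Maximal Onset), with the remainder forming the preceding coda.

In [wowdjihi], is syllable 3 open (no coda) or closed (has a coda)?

open

The vowels are o, i, i — 3 nuclei, so 3 syllables.
V1 /o/ – V2 /i/: /wdj/; trying suffixes from longest down, /dj/ is the first permitted one, so coda /w/ | onset /dj/.
V2 /i/ – V3 /i/: just /h/ — single C goes to the following onset.
Syllabification: wow.dji.hi.
Syllable 3 is /hi/; it ends in its nucleus with no coda, so it is open.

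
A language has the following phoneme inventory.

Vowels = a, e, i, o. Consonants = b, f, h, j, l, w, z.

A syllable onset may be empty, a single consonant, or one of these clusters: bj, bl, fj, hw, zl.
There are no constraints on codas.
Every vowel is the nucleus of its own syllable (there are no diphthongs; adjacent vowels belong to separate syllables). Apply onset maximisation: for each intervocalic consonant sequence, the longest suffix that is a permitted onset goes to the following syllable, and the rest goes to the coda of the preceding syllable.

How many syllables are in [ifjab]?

Nuclei (vowels): i, a → 2 syllables.

2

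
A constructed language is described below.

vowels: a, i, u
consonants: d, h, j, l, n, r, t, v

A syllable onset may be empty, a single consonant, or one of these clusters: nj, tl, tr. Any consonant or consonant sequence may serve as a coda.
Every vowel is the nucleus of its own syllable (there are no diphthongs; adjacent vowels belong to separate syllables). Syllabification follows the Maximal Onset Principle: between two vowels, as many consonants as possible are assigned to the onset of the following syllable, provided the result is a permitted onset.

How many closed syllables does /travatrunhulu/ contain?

The vowels are a, a, u, u, u — 5 nuclei, so 5 syllables.
V1 /a/ – V2 /a/: just /v/ — single C goes to the following onset.
V2 /a/ – V3 /u/: cluster /tr/ — /tr/ is itself a permitted onset, so the whole cluster goes right; preceding coda = ∅.
V3 /u/ – V4 /u/: cluster /nh/ — the longest permitted-onset suffix is /h/; onset = /h/, preceding coda = /n/.
V4 /u/ – V5 /u/: just /l/ — single C goes to the following onset.
Putting it together: tra.va.trun.hu.lu.
Classifying each syllable: /tra/ (open), /va/ (open), /trun/ (closed), /hu/ (open), /lu/ (open).
Closed syllables: 1.

1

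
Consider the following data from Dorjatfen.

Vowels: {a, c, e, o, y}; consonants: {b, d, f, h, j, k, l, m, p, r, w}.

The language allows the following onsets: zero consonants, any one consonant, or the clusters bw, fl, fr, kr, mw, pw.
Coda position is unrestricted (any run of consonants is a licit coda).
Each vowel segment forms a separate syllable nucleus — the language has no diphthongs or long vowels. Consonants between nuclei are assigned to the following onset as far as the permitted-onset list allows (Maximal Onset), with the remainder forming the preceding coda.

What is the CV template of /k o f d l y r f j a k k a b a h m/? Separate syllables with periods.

Vowels present: o, y, a, a, a; each is a nucleus, giving 5 syllables.
V1 /o/ – V2 /y/: cluster /fdl/ — the longest permitted-onset suffix is /l/; onset = /l/, preceding coda = /fd/.
V2 /y/ – V3 /a/: cluster /rfj/ — the longest permitted-onset suffix is /j/; onset = /j/, preceding coda = /rf/.
V3 /a/ – V4 /a/: /kk/ splits as /k/ + /k/ (/k/ is the longest suffix that is a licit onset).
V4 /a/ – V5 /a/: just /b/ — single C goes to the following onset.
Result: kofd.lyrf.jak.ka.bahm.
Mapping each syllable to C/V: /kofd/ → CVCC, /lyrf/ → CVCC, /jak/ → CVC, /ka/ → CV, /bahm/ → CVCC.

CVCC.CVCC.CVC.CV.CVCC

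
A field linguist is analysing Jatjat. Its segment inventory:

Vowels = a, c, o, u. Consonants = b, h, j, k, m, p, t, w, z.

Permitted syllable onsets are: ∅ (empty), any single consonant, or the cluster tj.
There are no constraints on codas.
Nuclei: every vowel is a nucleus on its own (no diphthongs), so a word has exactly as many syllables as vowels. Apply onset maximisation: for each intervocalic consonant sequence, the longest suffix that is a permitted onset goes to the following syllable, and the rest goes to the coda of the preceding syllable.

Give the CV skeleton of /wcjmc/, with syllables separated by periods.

Vowels present: c, c; each is a nucleus, giving 2 syllables.
/c…c/ gap (V1→V2): cluster /jm/ — the longest permitted-onset suffix is /m/; onset = /m/, preceding coda = /j/.
So the parse is wcj.mc.
Mapping each syllable to C/V: /wcj/ → CVC, /mc/ → CV.

CVC.CV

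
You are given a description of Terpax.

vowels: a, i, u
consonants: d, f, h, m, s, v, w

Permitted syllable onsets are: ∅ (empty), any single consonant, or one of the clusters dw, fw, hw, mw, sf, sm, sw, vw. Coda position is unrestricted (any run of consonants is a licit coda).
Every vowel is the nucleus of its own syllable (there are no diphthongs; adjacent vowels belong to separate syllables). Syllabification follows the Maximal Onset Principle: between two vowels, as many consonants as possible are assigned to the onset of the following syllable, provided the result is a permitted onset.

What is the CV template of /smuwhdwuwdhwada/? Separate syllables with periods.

Nuclei (vowels): u, u, a, a → 4 syllables.
σ1/σ2 boundary: /whdw/; trying suffixes from longest down, /dw/ is the first permitted one, so coda /wh/ | onset /dw/.
σ2/σ3 boundary: /wdhw/; trying suffixes from longest down, /hw/ is the first permitted one, so coda /wd/ | onset /hw/.
σ3/σ4 boundary: /d/ is a single consonant, so it becomes the next onset.
Syllabification: smuwh.dwuwd.hwa.da.
Mapping each syllable to C/V: /smuwh/ → CCVCC, /dwuwd/ → CCVCC, /hwa/ → CCV, /da/ → CV.

CCVCC.CCVCC.CCV.CV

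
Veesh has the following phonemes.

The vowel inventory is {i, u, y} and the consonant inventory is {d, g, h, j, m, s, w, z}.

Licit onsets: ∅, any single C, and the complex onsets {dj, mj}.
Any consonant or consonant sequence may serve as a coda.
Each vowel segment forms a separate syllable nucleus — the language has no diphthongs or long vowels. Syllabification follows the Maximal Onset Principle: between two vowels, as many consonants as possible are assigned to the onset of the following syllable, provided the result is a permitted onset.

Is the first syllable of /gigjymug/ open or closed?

The vowels are i, y, u — 3 nuclei, so 3 syllables.
Between /i/ (V1) and /y/ (V2): cluster /gj/ — the longest permitted-onset suffix is /j/; onset = /j/, preceding coda = /g/.
Between /y/ (V2) and /u/ (V3): just /m/ — single C goes to the following onset.
Syllabification: gig.jy.mug.
Syllable 1 is /gig/ with coda /g/, so it is closed.

closed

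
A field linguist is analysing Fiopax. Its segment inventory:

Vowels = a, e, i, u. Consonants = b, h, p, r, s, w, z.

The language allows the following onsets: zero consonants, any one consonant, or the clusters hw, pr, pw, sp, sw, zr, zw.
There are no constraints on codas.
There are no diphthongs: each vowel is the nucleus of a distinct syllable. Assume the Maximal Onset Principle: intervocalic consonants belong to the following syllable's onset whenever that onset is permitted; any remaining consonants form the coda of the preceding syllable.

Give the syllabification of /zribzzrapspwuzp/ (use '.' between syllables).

zribz.zraps.pwuzp

Vowels present: i, a, u; each is a nucleus, giving 3 syllables.
σ1/σ2 boundary: cluster /bzzr/ — the longest permitted-onset suffix is /zr/; onset = /zr/, preceding coda = /bz/.
σ2/σ3 boundary: cluster /pspw/ — the longest permitted-onset suffix is /pw/; onset = /pw/, preceding coda = /ps/.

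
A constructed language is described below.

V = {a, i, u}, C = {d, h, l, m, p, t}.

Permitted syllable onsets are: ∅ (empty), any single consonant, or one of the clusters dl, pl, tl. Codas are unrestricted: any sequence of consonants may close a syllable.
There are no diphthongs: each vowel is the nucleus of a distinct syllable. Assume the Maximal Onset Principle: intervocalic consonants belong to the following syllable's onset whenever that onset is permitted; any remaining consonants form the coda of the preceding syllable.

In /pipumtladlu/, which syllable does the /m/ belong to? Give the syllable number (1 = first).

The vowels are i, u, a, u — 4 nuclei, so 4 syllables.
σ1/σ2 boundary: /p/ → onset of the next syllable (single consonants are always licit onsets).
σ2/σ3 boundary: /mtl/; trying suffixes from longest down, /tl/ is the first permitted one, so coda /m/ | onset /tl/.
σ3/σ4 boundary: /dl/ — entire cluster is a permitted onset → onset /dl/, coda ∅.
Putting it together: pi.pum.tla.dlu.
The /m/ is in the coda of syllable 2 (/pum/).

2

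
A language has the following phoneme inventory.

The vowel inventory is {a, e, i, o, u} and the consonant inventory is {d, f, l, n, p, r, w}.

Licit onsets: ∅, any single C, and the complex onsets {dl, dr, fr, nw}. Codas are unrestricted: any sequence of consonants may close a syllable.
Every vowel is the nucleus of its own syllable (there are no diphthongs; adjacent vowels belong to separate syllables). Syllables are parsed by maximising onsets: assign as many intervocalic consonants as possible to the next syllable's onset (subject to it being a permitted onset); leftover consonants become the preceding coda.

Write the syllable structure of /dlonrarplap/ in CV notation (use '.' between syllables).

Nuclei (vowels): o, a, a → 3 syllables.
/o…a/ gap (V1→V2): /nr/ splits as /n/ + /r/ (/r/ is the longest suffix that is a licit onset).
/a…a/ gap (V2→V3): /rpl/ — longest licit onset from the right is /l/, leaving /rp/ as coda.
Putting it together: dlon.rarp.lap.
Mapping each syllable to C/V: /dlon/ → CCVC, /rarp/ → CVCC, /lap/ → CVC.

CCVC.CVCC.CVC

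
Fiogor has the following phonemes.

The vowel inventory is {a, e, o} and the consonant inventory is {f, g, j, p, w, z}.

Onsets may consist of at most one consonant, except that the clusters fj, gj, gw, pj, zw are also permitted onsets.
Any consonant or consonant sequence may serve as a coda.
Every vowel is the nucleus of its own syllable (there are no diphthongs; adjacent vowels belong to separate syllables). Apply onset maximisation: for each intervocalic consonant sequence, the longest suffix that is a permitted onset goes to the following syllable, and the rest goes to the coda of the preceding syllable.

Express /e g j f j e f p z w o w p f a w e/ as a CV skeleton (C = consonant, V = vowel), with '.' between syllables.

Vowels present: e, e, o, a, e; each is a nucleus, giving 5 syllables.
σ1/σ2 boundary: /gjfj/ — longest licit onset from the right is /fj/, leaving /gj/ as coda.
σ2/σ3 boundary: /fpzw/; trying suffixes from longest down, /zw/ is the first permitted one, so coda /fp/ | onset /zw/.
σ3/σ4 boundary: /wpf/ — longest licit onset from the right is /f/, leaving /wp/ as coda.
σ4/σ5 boundary: /w/ is a single consonant, so it becomes the next onset.
Putting it together: egj.fjefp.zwowp.fa.we.
Mapping each syllable to C/V: /egj/ → VCC, /fjefp/ → CCVCC, /zwowp/ → CCVCC, /fa/ → CV, /we/ → CV.

VCC.CCVCC.CCVCC.CV.CV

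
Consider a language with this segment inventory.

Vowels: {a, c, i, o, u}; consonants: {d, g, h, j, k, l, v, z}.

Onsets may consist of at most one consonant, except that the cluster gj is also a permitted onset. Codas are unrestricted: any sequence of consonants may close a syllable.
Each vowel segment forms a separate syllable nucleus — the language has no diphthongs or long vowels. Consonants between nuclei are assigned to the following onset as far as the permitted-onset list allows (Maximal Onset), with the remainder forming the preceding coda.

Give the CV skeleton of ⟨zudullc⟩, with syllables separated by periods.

Nuclei (vowels): u, u, c → 3 syllables.
/u…u/ gap (V1→V2): /d/ → onset of the next syllable (single consonants are always licit onsets).
/u…c/ gap (V2→V3): cluster /ll/ — the longest permitted-onset suffix is /l/; onset = /l/, preceding coda = /l/.
So the parse is zu.dul.lc.
Mapping each syllable to C/V: /zu/ → CV, /dul/ → CVC, /lc/ → CV.

CV.CVC.CV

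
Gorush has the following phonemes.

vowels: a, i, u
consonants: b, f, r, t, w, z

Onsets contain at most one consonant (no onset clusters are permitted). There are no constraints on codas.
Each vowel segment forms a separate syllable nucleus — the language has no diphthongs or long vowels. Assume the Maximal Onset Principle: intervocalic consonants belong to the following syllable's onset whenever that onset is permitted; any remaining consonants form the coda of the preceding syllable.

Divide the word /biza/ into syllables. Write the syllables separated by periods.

Nuclei (vowels): i, a → 2 syllables.
σ1/σ2 boundary: /z/ is a single consonant, so it becomes the next onset.

bi.za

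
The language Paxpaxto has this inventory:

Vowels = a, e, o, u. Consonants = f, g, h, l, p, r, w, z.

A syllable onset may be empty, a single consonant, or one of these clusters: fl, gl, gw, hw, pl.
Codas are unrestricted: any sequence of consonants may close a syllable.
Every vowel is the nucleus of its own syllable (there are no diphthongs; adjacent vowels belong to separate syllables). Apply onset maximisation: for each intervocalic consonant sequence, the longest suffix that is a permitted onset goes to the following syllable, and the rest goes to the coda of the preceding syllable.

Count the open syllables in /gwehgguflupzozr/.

1

Vowels present: e, u, u, o; each is a nucleus, giving 4 syllables.
/e…u/ gap (V1→V2): /hgg/; trying suffixes from longest down, /g/ is the first permitted one, so coda /hg/ | onset /g/.
/u…u/ gap (V2→V3): /fl/ is a licit onset in full, so it all attaches to the next syllable.
/u…o/ gap (V3→V4): /pz/ — longest licit onset from the right is /z/, leaving /p/ as coda.
So the parse is gwehg.gu.flup.zozr.
Classifying each syllable: /gwehg/ (closed), /gu/ (open), /flup/ (closed), /zozr/ (closed).
Open syllables: 1.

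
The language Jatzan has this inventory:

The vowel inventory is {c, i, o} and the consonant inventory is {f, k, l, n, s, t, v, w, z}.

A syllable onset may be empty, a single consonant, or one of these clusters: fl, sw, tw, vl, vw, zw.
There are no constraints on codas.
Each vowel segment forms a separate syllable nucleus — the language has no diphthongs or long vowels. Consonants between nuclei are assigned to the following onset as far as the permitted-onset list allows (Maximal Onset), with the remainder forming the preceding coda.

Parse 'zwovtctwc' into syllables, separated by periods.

zwov.tc.twc

Nuclei (vowels): o, c, c → 3 syllables.
/o…c/ gap (V1→V2): /vt/; trying suffixes from longest down, /t/ is the first permitted one, so coda /v/ | onset /t/.
/c…c/ gap (V2→V3): /tw/ — entire cluster is a permitted onset → onset /tw/, coda ∅.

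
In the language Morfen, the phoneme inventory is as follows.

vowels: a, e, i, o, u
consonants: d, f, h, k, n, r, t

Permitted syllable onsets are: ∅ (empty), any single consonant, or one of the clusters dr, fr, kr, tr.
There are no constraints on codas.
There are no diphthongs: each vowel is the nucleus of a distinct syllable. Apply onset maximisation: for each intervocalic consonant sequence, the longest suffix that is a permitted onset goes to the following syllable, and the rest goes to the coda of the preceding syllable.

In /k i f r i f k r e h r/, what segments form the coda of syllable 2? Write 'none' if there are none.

Nuclei (vowels): i, i, e → 3 syllables.
Between /i/ (V1) and /i/ (V2): cluster /fr/ — /fr/ is itself a permitted onset, so the whole cluster goes right; preceding coda = ∅.
Between /i/ (V2) and /e/ (V3): /fkr/ — longest licit onset from the right is /kr/, leaving /f/ as coda.
Result: ki.frif.krehr.
Syllable 2 is /frif/: onset /fr/, nucleus /i/, coda /f/.

f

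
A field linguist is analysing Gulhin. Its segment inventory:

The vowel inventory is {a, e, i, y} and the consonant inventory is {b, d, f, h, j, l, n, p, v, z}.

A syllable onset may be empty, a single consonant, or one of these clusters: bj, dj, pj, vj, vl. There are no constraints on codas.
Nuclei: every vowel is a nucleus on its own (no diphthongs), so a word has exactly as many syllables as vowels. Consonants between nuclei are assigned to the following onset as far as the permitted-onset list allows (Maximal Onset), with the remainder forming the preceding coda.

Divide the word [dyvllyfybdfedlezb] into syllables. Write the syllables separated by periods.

dyvl.ly.fybd.fed.lezb

The vowels are y, y, y, e, e — 5 nuclei, so 5 syllables.
/y…y/ gap (V1→V2): cluster /vll/ — the longest permitted-onset suffix is /l/; onset = /l/, preceding coda = /vl/.
/y…y/ gap (V2→V3): /f/ is a single consonant, so it becomes the next onset.
/y…e/ gap (V3→V4): /bdf/ — longest licit onset from the right is /f/, leaving /bd/ as coda.
/e…e/ gap (V4→V5): cluster /dl/ — the longest permitted-onset suffix is /l/; onset = /l/, preceding coda = /d/.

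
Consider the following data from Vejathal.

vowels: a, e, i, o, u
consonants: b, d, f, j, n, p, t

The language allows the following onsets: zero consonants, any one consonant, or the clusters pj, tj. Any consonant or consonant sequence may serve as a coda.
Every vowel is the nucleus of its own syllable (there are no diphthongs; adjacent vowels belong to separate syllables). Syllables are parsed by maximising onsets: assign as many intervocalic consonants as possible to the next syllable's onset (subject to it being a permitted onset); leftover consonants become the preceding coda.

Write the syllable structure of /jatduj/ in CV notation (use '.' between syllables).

CVC.CVC

The vowels are a, u — 2 nuclei, so 2 syllables.
/a…u/ gap (V1→V2): /td/ splits as /t/ + /d/ (/d/ is the longest suffix that is a licit onset).
Putting it together: jat.duj.
Mapping each syllable to C/V: /jat/ → CVC, /duj/ → CVC.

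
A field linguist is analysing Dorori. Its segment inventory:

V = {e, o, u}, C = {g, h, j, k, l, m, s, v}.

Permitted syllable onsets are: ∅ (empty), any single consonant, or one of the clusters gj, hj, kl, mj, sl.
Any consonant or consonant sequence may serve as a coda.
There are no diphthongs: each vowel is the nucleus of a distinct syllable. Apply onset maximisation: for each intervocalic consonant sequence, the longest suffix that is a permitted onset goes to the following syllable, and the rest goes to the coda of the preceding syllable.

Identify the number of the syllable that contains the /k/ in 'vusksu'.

1

Vowels present: u, u; each is a nucleus, giving 2 syllables.
V1 /u/ – V2 /u/: /sks/; trying suffixes from longest down, /s/ is the first permitted one, so coda /sk/ | onset /s/.
Putting it together: vusk.su.
The /k/ is in the coda of syllable 1 (/vusk/).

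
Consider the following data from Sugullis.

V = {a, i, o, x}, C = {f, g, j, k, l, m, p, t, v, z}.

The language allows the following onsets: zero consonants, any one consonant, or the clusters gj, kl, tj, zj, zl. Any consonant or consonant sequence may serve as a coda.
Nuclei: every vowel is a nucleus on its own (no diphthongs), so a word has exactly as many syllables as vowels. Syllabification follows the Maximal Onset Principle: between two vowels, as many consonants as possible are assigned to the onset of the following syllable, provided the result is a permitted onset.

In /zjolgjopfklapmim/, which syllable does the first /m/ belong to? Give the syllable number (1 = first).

4

Nuclei (vowels): o, o, a, i → 4 syllables.
Between /o/ (V1) and /o/ (V2): /lgj/ — longest licit onset from the right is /gj/, leaving /l/ as coda.
Between /o/ (V2) and /a/ (V3): cluster /pfkl/ — the longest permitted-onset suffix is /kl/; onset = /kl/, preceding coda = /pf/.
Between /a/ (V3) and /i/ (V4): /pm/ — longest licit onset from the right is /m/, leaving /p/ as coda.
Syllabification: zjol.gjopf.klap.mim.
The first /m/ is in the onset of syllable 4 (/mim/).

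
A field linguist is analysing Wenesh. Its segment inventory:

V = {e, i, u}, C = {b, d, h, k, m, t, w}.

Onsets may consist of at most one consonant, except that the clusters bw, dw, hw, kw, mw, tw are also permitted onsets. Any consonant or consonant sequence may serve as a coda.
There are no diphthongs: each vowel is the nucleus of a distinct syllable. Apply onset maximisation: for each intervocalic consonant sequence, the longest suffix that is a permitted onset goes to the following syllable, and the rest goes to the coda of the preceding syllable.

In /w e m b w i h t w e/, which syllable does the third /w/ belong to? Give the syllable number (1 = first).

The vowels are e, i, e — 3 nuclei, so 3 syllables.
Between /e/ (V1) and /i/ (V2): /mbw/ — longest licit onset from the right is /bw/, leaving /m/ as coda.
Between /i/ (V2) and /e/ (V3): /htw/ splits as /h/ + /tw/ (/tw/ is the longest suffix that is a licit onset).
Result: wem.bwih.twe.
The third /w/ is in the onset of syllable 3 (/twe/).

3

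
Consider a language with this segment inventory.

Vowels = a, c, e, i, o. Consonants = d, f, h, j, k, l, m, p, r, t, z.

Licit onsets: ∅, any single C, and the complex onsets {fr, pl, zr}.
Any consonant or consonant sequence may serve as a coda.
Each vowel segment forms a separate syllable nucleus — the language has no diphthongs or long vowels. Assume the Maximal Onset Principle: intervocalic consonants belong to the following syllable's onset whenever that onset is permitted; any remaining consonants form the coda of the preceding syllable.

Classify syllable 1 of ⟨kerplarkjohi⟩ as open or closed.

closed

The vowels are e, a, o, i — 4 nuclei, so 4 syllables.
σ1/σ2 boundary: cluster /rpl/ — the longest permitted-onset suffix is /pl/; onset = /pl/, preceding coda = /r/.
σ2/σ3 boundary: /rkj/ splits as /rk/ + /j/ (/j/ is the longest suffix that is a licit onset).
σ3/σ4 boundary: /h/ is a single consonant, so it becomes the next onset.
Syllabification: ker.plark.jo.hi.
Syllable 1 is /ker/ with coda /r/, so it is closed.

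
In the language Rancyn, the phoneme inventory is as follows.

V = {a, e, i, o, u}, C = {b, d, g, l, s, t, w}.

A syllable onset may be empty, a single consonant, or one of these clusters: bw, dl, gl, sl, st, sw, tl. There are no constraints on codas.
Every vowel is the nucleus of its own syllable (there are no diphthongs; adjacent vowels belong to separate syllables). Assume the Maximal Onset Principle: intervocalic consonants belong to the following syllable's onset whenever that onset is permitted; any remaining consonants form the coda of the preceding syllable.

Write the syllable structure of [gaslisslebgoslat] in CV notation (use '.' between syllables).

CV.CCVC.CCVC.CV.CCVC

Nuclei (vowels): a, i, e, o, a → 5 syllables.
σ1/σ2 boundary: cluster /sl/ — /sl/ is itself a permitted onset, so the whole cluster goes right; preceding coda = ∅.
σ2/σ3 boundary: /ssl/ splits as /s/ + /sl/ (/sl/ is the longest suffix that is a licit onset).
σ3/σ4 boundary: cluster /bg/ — the longest permitted-onset suffix is /g/; onset = /g/, preceding coda = /b/.
σ4/σ5 boundary: /sl/ is a licit onset in full, so it all attaches to the next syllable.
Putting it together: ga.slis.sleb.go.slat.
Mapping each syllable to C/V: /ga/ → CV, /slis/ → CCVC, /sleb/ → CCVC, /go/ → CV, /slat/ → CCVC.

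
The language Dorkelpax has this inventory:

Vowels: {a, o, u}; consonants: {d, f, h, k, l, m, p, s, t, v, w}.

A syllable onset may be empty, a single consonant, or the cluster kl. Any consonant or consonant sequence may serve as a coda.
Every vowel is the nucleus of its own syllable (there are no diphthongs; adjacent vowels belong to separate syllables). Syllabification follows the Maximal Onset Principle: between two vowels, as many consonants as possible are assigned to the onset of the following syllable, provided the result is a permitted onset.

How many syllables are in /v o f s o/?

The vowels are o, o — 2 nuclei, so 2 syllables.

2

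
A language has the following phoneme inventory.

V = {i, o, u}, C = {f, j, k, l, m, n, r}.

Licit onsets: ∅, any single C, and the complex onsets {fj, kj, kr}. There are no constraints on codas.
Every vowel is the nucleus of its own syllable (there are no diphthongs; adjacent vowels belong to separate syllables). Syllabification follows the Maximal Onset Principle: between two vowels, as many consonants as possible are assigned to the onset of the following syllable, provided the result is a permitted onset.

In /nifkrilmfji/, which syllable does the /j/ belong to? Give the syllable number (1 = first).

Nuclei (vowels): i, i, i → 3 syllables.
V1 /i/ – V2 /i/: /fkr/ — longest licit onset from the right is /kr/, leaving /f/ as coda.
V2 /i/ – V3 /i/: /lmfj/ splits as /lm/ + /fj/ (/fj/ is the longest suffix that is a licit onset).
Result: nif.krilm.fji.
The /j/ is in the onset of syllable 3 (/fji/).

3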